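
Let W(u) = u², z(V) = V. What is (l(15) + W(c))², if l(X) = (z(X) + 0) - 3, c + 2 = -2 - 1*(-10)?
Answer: 2304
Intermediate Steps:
c = 6 (c = -2 + (-2 - 1*(-10)) = -2 + (-2 + 10) = -2 + 8 = 6)
l(X) = -3 + X (l(X) = (X + 0) - 3 = X - 3 = -3 + X)
(l(15) + W(c))² = ((-3 + 15) + 6²)² = (12 + 36)² = 48² = 2304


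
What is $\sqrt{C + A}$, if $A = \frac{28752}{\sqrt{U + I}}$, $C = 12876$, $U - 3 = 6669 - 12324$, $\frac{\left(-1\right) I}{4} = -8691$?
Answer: $\frac{2 \sqrt{4736336811 + 726587 \sqrt{7278}}}{1213} \approx 114.21$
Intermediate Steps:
$I = 34764$ ($I = \left(-4\right) \left(-8691\right) = 34764$)
$U = -5652$ ($U = 3 + \left(6669 - 12324\right) = 3 - 5655 = -5652$)
$A = \frac{2396 \sqrt{7278}}{1213}$ ($A = \frac{28752}{\sqrt{-5652 + 34764}} = \frac{28752}{\sqrt{29112}} = \frac{28752}{2 \sqrt{7278}} = 28752 \frac{\sqrt{7278}}{14556} = \frac{2396 \sqrt{7278}}{1213} \approx 168.51$)
$\sqrt{C + A} = \sqrt{12876 + \frac{2396 \sqrt{7278}}{1213}}$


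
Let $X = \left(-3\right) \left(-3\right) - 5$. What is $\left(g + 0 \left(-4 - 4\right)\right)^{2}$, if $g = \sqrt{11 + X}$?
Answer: $15$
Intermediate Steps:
$X = 4$ ($X = 9 + \left(-5 + 0\right) = 9 - 5 = 4$)
$g = \sqrt{15}$ ($g = \sqrt{11 + 4} = \sqrt{15} \approx 3.873$)
$\left(g + 0 \left(-4 - 4\right)\right)^{2} = \left(\sqrt{15} + 0 \left(-4 - 4\right)\right)^{2} = \left(\sqrt{15} + 0 \left(-8\right)\right)^{2} = \left(\sqrt{15} + 0\right)^{2} = \left(\sqrt{15}\right)^{2} = 15$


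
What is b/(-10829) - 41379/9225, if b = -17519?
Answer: -95493472/33299175 ≈ -2.8677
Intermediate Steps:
b/(-10829) - 41379/9225 = -17519/(-10829) - 41379/9225 = -17519*(-1/10829) - 41379*1/9225 = 17519/10829 - 13793/3075 = -95493472/33299175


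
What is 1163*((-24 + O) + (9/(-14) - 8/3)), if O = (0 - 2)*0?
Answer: -1333961/42 ≈ -31761.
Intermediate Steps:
O = 0 (O = -2*0 = 0)
1163*((-24 + O) + (9/(-14) - 8/3)) = 1163*((-24 + 0) + (9/(-14) - 8/3)) = 1163*(-24 + (9*(-1/14) - 8*1/3)) = 1163*(-24 + (-9/14 - 8/3)) = 1163*(-24 - 139/42) = 1163*(-1147/42) = -1333961/42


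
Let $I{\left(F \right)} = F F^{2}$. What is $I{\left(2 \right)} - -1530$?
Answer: $1538$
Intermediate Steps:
$I{\left(F \right)} = F^{3}$
$I{\left(2 \right)} - -1530 = 2^{3} - -1530 = 8 + 1530 = 1538$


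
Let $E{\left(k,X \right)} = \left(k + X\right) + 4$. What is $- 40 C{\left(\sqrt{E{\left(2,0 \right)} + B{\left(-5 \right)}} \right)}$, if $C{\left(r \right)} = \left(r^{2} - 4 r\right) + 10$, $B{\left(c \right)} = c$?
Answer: $-280$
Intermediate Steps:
$E{\left(k,X \right)} = 4 + X + k$ ($E{\left(k,X \right)} = \left(X + k\right) + 4 = 4 + X + k$)
$C{\left(r \right)} = 10 + r^{2} - 4 r$
$- 40 C{\left(\sqrt{E{\left(2,0 \right)} + B{\left(-5 \right)}} \right)} = - 40 \left(10 + \left(\sqrt{\left(4 + 0 + 2\right) - 5}\right)^{2} - 4 \sqrt{\left(4 + 0 + 2\right) - 5}\right) = - 40 \left(10 + \left(\sqrt{6 - 5}\right)^{2} - 4 \sqrt{6 - 5}\right) = - 40 \left(10 + \left(\sqrt{1}\right)^{2} - 4 \sqrt{1}\right) = - 40 \left(10 + 1^{2} - 4\right) = - 40 \left(10 + 1 - 4\right) = \left(-40\right) 7 = -280$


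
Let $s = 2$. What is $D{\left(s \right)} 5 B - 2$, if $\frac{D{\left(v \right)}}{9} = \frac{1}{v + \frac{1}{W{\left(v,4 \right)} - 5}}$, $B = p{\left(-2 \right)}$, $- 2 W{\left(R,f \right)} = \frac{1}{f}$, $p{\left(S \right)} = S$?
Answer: $- \frac{1919}{37} \approx -51.865$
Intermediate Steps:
$W{\left(R,f \right)} = - \frac{1}{2 f}$
$B = -2$
$D{\left(v \right)} = \frac{9}{- \frac{8}{41} + v}$ ($D{\left(v \right)} = \frac{9}{v + \frac{1}{- \frac{1}{2 \cdot 4} - 5}} = \frac{9}{v + \frac{1}{\left(- \frac{1}{2}\right) \frac{1}{4} - 5}} = \frac{9}{v + \frac{1}{- \frac{1}{8} - 5}} = \frac{9}{v + \frac{1}{- \frac{41}{8}}} = \frac{9}{v - \frac{8}{41}} = \frac{9}{- \frac{8}{41} + v}$)
$D{\left(s \right)} 5 B - 2 = \frac{369}{-8 + 41 \cdot 2} \cdot 5 \left(-2\right) - 2 = \frac{369}{-8 + 82} \left(-10\right) - 2 = \frac{369}{74} \left(-10\right) - 2 = - \frac{1845}{37} - 2 = - \frac{1919}{37}$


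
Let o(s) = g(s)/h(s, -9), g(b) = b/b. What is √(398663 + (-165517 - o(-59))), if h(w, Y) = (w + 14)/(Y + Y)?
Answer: 4*√364290/5 ≈ 482.85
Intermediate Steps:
g(b) = 1
h(w, Y) = (14 + w)/(2*Y) (h(w, Y) = (14 + w)/((2*Y)) = (14 + w)*(1/(2*Y)) = (14 + w)/(2*Y))
o(s) = 1/(-7/9 - s/18) (o(s) = 1/((½)*(14 + s)/(-9)) = 1/((½)*(-⅑)*(14 + s)) = 1/(-7/9 - s/18))
√(398663 + (-165517 - o(-59))) = √(398663 + (-165517 - 18/(-14 - 1*(-59)))) = √(398663 + (-165517 - 18/(-14 + 59))) = √(398663 + (-165517 - 18/45)) = √(398663 + (-165517 - 1*⅖)) = √(398663 + (-165517 - ⅖)) = √(398663 - 827587/5) = √(1165728/5) = 4*√364290/5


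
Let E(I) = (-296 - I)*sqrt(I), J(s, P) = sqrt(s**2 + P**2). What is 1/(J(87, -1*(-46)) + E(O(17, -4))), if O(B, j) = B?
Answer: -1/(-sqrt(9685) + 313*sqrt(17)) ≈ -0.00083884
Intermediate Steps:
J(s, P) = sqrt(P**2 + s**2)
E(I) = sqrt(I)*(-296 - I)
1/(J(87, -1*(-46)) + E(O(17, -4))) = 1/(sqrt((-1*(-46))**2 + 87**2) + sqrt(17)*(-296 - 1*17)) = 1/(sqrt(46**2 + 7569) + sqrt(17)*(-296 - 17)) = 1/(sqrt(2116 + 7569) + sqrt(17)*(-313)) = 1/(sqrt(9685) - 313*sqrt(17))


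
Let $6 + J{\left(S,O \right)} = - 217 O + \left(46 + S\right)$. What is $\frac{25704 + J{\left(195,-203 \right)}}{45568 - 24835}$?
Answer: $\frac{23330}{6911} \approx 3.3758$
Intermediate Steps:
$J{\left(S,O \right)} = 40 + S - 217 O$ ($J{\left(S,O \right)} = -6 - \left(-46 - S + 217 O\right) = -6 + \left(46 + S - 217 O\right) = 40 + S - 217 O$)
$\frac{25704 + J{\left(195,-203 \right)}}{45568 - 24835} = \frac{25704 + \left(40 + 195 - -44051\right)}{45568 - 24835} = \frac{25704 + \left(40 + 195 + 44051\right)}{20733} = \left(25704 + 44286\right) \frac{1}{20733} = 69990 \cdot \frac{1}{20733} = \frac{23330}{6911}$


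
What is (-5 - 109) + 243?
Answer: 129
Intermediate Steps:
(-5 - 109) + 243 = -114 + 243 = 129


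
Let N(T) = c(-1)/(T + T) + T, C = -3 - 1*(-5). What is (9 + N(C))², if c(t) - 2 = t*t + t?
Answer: 529/4 ≈ 132.25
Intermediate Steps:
c(t) = 2 + t + t² (c(t) = 2 + (t*t + t) = 2 + (t² + t) = 2 + (t + t²) = 2 + t + t²)
C = 2 (C = -3 + 5 = 2)
N(T) = T + 1/T (N(T) = (2 - 1 + (-1)²)/(T + T) + T = (2 - 1 + 1)/((2*T)) + T = (1/(2*T))*2 + T = 1/T + T = T + 1/T)
(9 + N(C))² = (9 + (2 + 1/2))² = (9 + (2 + ½))² = (9 + 5/2)² = (23/2)² = 529/4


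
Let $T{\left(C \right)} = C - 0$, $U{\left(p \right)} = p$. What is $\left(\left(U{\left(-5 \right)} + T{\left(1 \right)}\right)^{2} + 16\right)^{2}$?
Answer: $1024$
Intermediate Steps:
$T{\left(C \right)} = C$ ($T{\left(C \right)} = C + 0 = C$)
$\left(\left(U{\left(-5 \right)} + T{\left(1 \right)}\right)^{2} + 16\right)^{2} = \left(\left(-5 + 1\right)^{2} + 16\right)^{2} = \left(\left(-4\right)^{2} + 16\right)^{2} = \left(16 + 16\right)^{2} = 32^{2} = 1024$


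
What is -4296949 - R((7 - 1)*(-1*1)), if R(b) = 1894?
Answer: -4298843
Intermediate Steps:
-4296949 - R((7 - 1)*(-1*1)) = -4296949 - 1*1894 = -4296949 - 1894 = -4298843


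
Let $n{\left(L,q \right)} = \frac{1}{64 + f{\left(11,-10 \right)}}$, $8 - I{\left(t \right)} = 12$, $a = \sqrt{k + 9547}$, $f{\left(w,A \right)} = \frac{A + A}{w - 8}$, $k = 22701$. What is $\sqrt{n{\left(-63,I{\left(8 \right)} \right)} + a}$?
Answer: $\frac{\sqrt{129 + 14792 \sqrt{8062}}}{86} \approx 13.401$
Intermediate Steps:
$f{\left(w,A \right)} = \frac{2 A}{-8 + w}$
$a = 2 \sqrt{8062}$ ($a = \sqrt{22701 + 9547} = \sqrt{32248} = 2 \sqrt{8062} \approx 179.58$)
$I{\left(t \right)} = -4$ ($I{\left(t \right)} = 8 - 12 = -4$)
$n{\left(L,q \right)} = \frac{3}{172}$ ($n{\left(L,q \right)} = \frac{1}{64 + 2 \left(-10\right) \frac{1}{-8 + 11}} = \frac{1}{64 + 2 \left(-10\right) \frac{1}{3}} = \frac{1}{64 - \frac{20}{3}} = \frac{1}{\frac{172}{3}} = \frac{3}{172}$)
$\sqrt{n{\left(-63,I{\left(8 \right)} \right)} + a} = \sqrt{\frac{3}{172} + 2 \sqrt{8062}}$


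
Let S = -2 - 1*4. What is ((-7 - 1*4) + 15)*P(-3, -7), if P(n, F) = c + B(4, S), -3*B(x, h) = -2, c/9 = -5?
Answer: -532/3 ≈ -177.33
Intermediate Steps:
c = -45 (c = 9*(-5) = -45)
S = -6 (S = -2 - 4 = -6)
B(x, h) = ⅔ (B(x, h) = -⅓*(-2) = ⅔)
P(n, F) = -133/3 (P(n, F) = -45 + ⅔ = -133/3)
((-7 - 1*4) + 15)*P(-3, -7) = ((-7 - 1*4) + 15)*(-133/3) = ((-7 - 4) + 15)*(-133/3) = (-11 + 15)*(-133/3) = 4*(-133/3) = -532/3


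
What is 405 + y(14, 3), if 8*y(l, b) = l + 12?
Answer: 1633/4 ≈ 408.25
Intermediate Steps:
y(l, b) = 3/2 + l/8 (y(l, b) = (l + 12)/8 = (12 + l)/8 = 3/2 + l/8)
405 + y(14, 3) = 405 + (3/2 + (⅛)*14) = 405 + (3/2 + 7/4) = 405 + 13/4 = 1633/4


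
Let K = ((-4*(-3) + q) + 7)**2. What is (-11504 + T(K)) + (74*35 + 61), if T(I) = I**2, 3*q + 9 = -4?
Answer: 3031003/81 ≈ 37420.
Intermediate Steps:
q = -13/3 (q = -3 + (1/3)*(-4) = -3 - 4/3 = -13/3 ≈ -4.3333)
K = 1936/9 (K = ((-4*(-3) - 13/3) + 7)**2 = ((12 - 13/3) + 7)**2 = (23/3 + 7)**2 = (44/3)**2 = 1936/9 ≈ 215.11)
(-11504 + T(K)) + (74*35 + 61) = (-11504 + (1936/9)**2) + (74*35 + 61) = (-11504 + 3748096/81) + (2590 + 61) = 2816272/81 + 2651 = 3031003/81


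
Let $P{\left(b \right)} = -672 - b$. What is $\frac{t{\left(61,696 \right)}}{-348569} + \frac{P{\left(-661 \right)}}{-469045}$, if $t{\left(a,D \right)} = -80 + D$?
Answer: $- \frac{285097461}{163494546605} \approx -0.0017438$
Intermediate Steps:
$\frac{t{\left(61,696 \right)}}{-348569} + \frac{P{\left(-661 \right)}}{-469045} = \frac{-80 + 696}{-348569} + \frac{-672 - -661}{-469045} = 616 \left(- \frac{1}{348569}\right) + \left(-672 + 661\right) \left(- \frac{1}{469045}\right) = - \frac{616}{348569} - - \frac{11}{469045} = - \frac{616}{348569} + \frac{11}{469045} = - \frac{285097461}{163494546605}$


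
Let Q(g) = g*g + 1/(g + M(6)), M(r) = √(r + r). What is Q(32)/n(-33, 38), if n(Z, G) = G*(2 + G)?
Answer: 6477/9614 - √3/769120 ≈ 0.67370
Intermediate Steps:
M(r) = √2*√r (M(r) = √(2*r) = √2*√r)
Q(g) = g² + 1/(g + 2*√3) (Q(g) = g*g + 1/(g + √2*√6) = g² + 1/(g + 2*√3))
Q(32)/n(-33, 38) = ((1 + 32³ + 2*√3*32²)/(32 + 2*√3))/((38*(2 + 38))) = ((1 + 32768 + 2*√3*1024)/(32 + 2*√3))/((38*40)) = ((1 + 32768 + 2048*√3)/(32 + 2*√3))/1520 = ((32769 + 2048*√3)/(32 + 2*√3))*(1/1520) = (32769 + 2048*√3)/(1520*(32 + 2*√3))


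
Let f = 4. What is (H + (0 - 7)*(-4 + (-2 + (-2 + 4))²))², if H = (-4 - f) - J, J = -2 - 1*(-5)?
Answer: 289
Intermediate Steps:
J = 3 (J = -2 + 5 = 3)
H = -11 (H = (-4 - 1*4) - 1*3 = (-4 - 4) - 3 = -8 - 3 = -11)
(H + (0 - 7)*(-4 + (-2 + (-2 + 4))²))² = (-11 + (0 - 7)*(-4 + (-2 + (-2 + 4))²))² = (-11 - 7*(-4 + (-2 + 2)²))² = (-11 - 7*(-4 + 0²))² = (-11 - 7*(-4 + 0))² = (-11 - 7*(-4))² = (-11 + 28)² = 17² = 289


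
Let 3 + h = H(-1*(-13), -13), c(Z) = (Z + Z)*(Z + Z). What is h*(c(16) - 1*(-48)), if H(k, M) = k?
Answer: 10720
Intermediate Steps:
c(Z) = 4*Z² (c(Z) = (2*Z)*(2*Z) = 4*Z²)
h = 10 (h = -3 - 1*(-13) = -3 + 13 = 10)
h*(c(16) - 1*(-48)) = 10*(4*16² - 1*(-48)) = 10*(4*256 + 48) = 10*(1024 + 48) = 10*1072 = 10720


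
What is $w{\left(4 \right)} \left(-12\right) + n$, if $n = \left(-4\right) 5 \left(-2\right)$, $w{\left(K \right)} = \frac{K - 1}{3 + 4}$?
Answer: $\frac{244}{7} \approx 34.857$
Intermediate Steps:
$w{\left(K \right)} = - \frac{1}{7} + \frac{K}{7}$ ($w{\left(K \right)} = \frac{-1 + K}{7} = \left(-1 + K\right) \frac{1}{7} = - \frac{1}{7} + \frac{K}{7}$)
$n = 40$ ($n = \left(-20\right) \left(-2\right) = 40$)
$w{\left(4 \right)} \left(-12\right) + n = \left(- \frac{1}{7} + \frac{1}{7} \cdot 4\right) \left(-12\right) + 40 = \left(- \frac{1}{7} + \frac{4}{7}\right) \left(-12\right) + 40 = \frac{3}{7} \left(-12\right) + 40 = - \frac{36}{7} + 40 = \frac{244}{7}$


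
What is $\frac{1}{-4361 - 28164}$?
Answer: $- \frac{1}{32525} \approx -3.0746 \cdot 10^{-5}$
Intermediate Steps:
$\frac{1}{-4361 - 28164} = \frac{1}{-32525} = - \frac{1}{32525}$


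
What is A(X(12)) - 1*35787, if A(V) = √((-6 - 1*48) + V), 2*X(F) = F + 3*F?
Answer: -35787 + I*√30 ≈ -35787.0 + 5.4772*I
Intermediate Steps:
X(F) = 2*F (X(F) = (F + 3*F)/2 = (4*F)/2 = 2*F)
A(V) = √(-54 + V) (A(V) = √((-6 - 48) + V) = √(-54 + V))
A(X(12)) - 1*35787 = √(-54 + 2*12) - 1*35787 = √(-54 + 24) - 35787 = √(-30) - 35787 = I*√30 - 35787 = -35787 + I*√30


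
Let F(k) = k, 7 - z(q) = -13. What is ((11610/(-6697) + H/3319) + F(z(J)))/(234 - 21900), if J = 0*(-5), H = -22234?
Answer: -128556086/240788806719 ≈ -0.00053390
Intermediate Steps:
J = 0
z(q) = 20 (z(q) = 7 - 1*(-13) = 7 + 13 = 20)
((11610/(-6697) + H/3319) + F(z(J)))/(234 - 21900) = ((11610/(-6697) - 22234/3319) + 20)/(234 - 21900) = ((11610*(-1/6697) - 22234*1/3319) + 20)/(-21666) = ((-11610/6697 - 22234/3319) + 20)*(-1/21666) = (-187434688/22227343 + 20)*(-1/21666) = (257112172/22227343)*(-1/21666) = -128556086/240788806719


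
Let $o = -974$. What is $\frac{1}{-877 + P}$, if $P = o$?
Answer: $- \frac{1}{1851} \approx -0.00054025$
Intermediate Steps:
$P = -974$
$\frac{1}{-877 + P} = \frac{1}{-877 - 974} = \frac{1}{-1851} = - \frac{1}{1851}$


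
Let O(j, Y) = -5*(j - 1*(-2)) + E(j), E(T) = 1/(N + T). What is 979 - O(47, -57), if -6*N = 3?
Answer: 113830/93 ≈ 1224.0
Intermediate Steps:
N = -½ (N = -⅙*3 = -½ ≈ -0.50000)
E(T) = 1/(-½ + T)
O(j, Y) = -10 - 5*j + 2/(-1 + 2*j) (O(j, Y) = -5*(j - 1*(-2)) + 2/(-1 + 2*j) = -5*(j + 2) + 2/(-1 + 2*j) = -5*(2 + j) + 2/(-1 + 2*j) = (-10 - 5*j) + 2/(-1 + 2*j) = -10 - 5*j + 2/(-1 + 2*j))
979 - O(47, -57) = 979 - (12 - 15*47 - 10*47²)/(-1 + 2*47) = 979 - (12 - 705 - 10*2209)/(-1 + 94) = 979 - (12 - 705 - 22090)/93 = 979 - (-22783)/93 = 979 - 1*(-22783/93) = 979 + 22783/93 = 113830/93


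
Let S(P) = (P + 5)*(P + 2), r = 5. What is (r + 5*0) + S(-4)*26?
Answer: -47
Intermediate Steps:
S(P) = (2 + P)*(5 + P) (S(P) = (5 + P)*(2 + P) = (2 + P)*(5 + P))
(r + 5*0) + S(-4)*26 = (5 + 5*0) + (10 + (-4)² + 7*(-4))*26 = (5 + 0) + (10 + 16 - 28)*26 = 5 - 2*26 = 5 - 52 = -47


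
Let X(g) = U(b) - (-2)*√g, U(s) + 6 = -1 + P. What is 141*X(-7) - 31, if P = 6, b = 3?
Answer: -172 + 282*I*√7 ≈ -172.0 + 746.1*I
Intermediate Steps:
U(s) = -1 (U(s) = -6 + (-1 + 6) = -6 + 5 = -1)
X(g) = -1 + 2*√g (X(g) = -1 - (-2)*√g = -1 + 2*√g)
141*X(-7) - 31 = 141*(-1 + 2*√(-7)) - 31 = 141*(-1 + 2*(I*√7)) - 31 = 141*(-1 + 2*I*√7) - 31 = (-141 + 282*I*√7) - 31 = -172 + 282*I*√7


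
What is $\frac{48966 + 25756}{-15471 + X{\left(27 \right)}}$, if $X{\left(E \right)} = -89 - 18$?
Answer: $- \frac{37361}{7789} \approx -4.7966$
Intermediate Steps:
$X{\left(E \right)} = -107$
$\frac{48966 + 25756}{-15471 + X{\left(27 \right)}} = \frac{48966 + 25756}{-15471 - 107} = \frac{74722}{-15578} = 74722 \left(- \frac{1}{15578}\right) = - \frac{37361}{7789}$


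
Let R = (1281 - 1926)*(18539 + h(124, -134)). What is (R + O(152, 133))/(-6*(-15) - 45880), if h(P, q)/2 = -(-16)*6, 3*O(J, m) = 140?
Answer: 7248869/27474 ≈ 263.84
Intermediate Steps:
O(J, m) = 140/3 (O(J, m) = (⅓)*140 = 140/3)
h(P, q) = 192 (h(P, q) = 2*(-(-16)*6) = 2*(-4*(-24)) = 2*96 = 192)
R = -12081495 (R = (1281 - 1926)*(18539 + 192) = -645*18731 = -12081495)
(R + O(152, 133))/(-6*(-15) - 45880) = (-12081495 + 140/3)/(-6*(-15) - 45880) = -36244345/(3*(90 - 45880)) = -36244345/3/(-45790) = -36244345/3*(-1/45790) = 7248869/27474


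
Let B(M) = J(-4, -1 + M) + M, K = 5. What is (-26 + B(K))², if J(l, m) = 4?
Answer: 289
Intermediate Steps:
B(M) = 4 + M
(-26 + B(K))² = (-26 + (4 + 5))² = (-26 + 9)² = (-17)² = 289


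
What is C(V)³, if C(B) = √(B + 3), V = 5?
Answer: 16*√2 ≈ 22.627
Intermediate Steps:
C(B) = √(3 + B)
C(V)³ = (√(3 + 5))³ = (√8)³ = (2*√2)³ = 16*√2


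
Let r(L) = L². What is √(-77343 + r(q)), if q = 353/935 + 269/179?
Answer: I*√2166359078802371/167365 ≈ 278.1*I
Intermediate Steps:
q = 314702/167365 (q = 353*(1/935) + 269*(1/179) = 353/935 + 269/179 = 314702/167365 ≈ 1.8803)
√(-77343 + r(q)) = √(-77343 + (314702/167365)²) = √(-77343 + 99037348804/28011043225) = √(-2166359078802371/28011043225) = I*√2166359078802371/167365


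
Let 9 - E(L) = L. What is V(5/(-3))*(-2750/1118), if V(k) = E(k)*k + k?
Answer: 240625/5031 ≈ 47.828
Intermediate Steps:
E(L) = 9 - L
V(k) = k + k*(9 - k) (V(k) = (9 - k)*k + k = k*(9 - k) + k = k + k*(9 - k))
V(5/(-3))*(-2750/1118) = ((5/(-3))*(10 - 5/(-3)))*(-2750/1118) = ((5*(-1/3))*(10 - 5*(-1)/3))*(-2750*1/1118) = -5*(10 - 1*(-5/3))/3*(-1375/559) = -5*(10 + 5/3)/3*(-1375/559) = -5/3*35/3*(-1375/559) = -175/9*(-1375/559) = 240625/5031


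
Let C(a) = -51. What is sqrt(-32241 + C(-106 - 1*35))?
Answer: 6*I*sqrt(897) ≈ 179.7*I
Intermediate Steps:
sqrt(-32241 + C(-106 - 1*35)) = sqrt(-32241 - 51) = sqrt(-32292) = 6*I*sqrt(897)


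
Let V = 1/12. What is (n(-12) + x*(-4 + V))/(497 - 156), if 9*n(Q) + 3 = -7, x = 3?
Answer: -463/12276 ≈ -0.037716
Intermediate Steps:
n(Q) = -10/9 (n(Q) = -1/3 + (1/9)*(-7) = -1/3 - 7/9 = -10/9)
V = 1/12 ≈ 0.083333
(n(-12) + x*(-4 + V))/(497 - 156) = (-10/9 + 3*(-4 + 1/12))/(497 - 156) = (-10/9 + 3*(-47/12))/341 = (-10/9 - 47/4)*(1/341) = -463/36*1/341 = -463/12276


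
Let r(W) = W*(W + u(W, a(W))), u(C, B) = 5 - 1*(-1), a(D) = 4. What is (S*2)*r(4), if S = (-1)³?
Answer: -80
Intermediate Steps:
u(C, B) = 6 (u(C, B) = 5 + 1 = 6)
S = -1
r(W) = W*(6 + W) (r(W) = W*(W + 6) = W*(6 + W))
(S*2)*r(4) = (-1*2)*(4*(6 + 4)) = -8*10 = -2*40 = -80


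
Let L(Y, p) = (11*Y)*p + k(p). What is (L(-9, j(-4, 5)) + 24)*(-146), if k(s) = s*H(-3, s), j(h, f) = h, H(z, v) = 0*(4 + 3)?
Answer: -61320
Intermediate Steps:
H(z, v) = 0 (H(z, v) = 0*7 = 0)
k(s) = 0 (k(s) = s*0 = 0)
L(Y, p) = 11*Y*p (L(Y, p) = (11*Y)*p + 0 = 11*Y*p + 0 = 11*Y*p)
(L(-9, j(-4, 5)) + 24)*(-146) = (11*(-9)*(-4) + 24)*(-146) = (396 + 24)*(-146) = 420*(-146) = -61320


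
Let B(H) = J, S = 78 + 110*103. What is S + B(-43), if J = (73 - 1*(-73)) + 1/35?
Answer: 404391/35 ≈ 11554.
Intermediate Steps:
S = 11408 (S = 78 + 11330 = 11408)
J = 5111/35 (J = (73 + 73) + 1/35 = 146 + 1/35 = 5111/35 ≈ 146.03)
B(H) = 5111/35
S + B(-43) = 11408 + 5111/35 = 404391/35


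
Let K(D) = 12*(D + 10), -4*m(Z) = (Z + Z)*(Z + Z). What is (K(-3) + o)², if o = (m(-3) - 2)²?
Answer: 42025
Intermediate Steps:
m(Z) = -Z² (m(Z) = -(Z + Z)*(Z + Z)/4 = -2*Z*2*Z/4 = -Z²)
K(D) = 120 + 12*D (K(D) = 12*(10 + D) = 120 + 12*D)
o = 121 (o = (-1*(-3)² - 2)² = (-1*9 - 2)² = (-9 - 2)² = (-11)² = 121)
(K(-3) + o)² = ((120 + 12*(-3)) + 121)² = ((120 - 36) + 121)² = (84 + 121)² = 205² = 42025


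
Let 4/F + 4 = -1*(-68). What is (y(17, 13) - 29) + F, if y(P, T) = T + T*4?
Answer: 577/16 ≈ 36.063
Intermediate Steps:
y(P, T) = 5*T (y(P, T) = T + 4*T = 5*T)
F = 1/16 (F = 4/(-4 - 1*(-68)) = 4/(-4 + 68) = 4/64 = 4*(1/64) = 1/16 ≈ 0.062500)
(y(17, 13) - 29) + F = (5*13 - 29) + 1/16 = (65 - 29) + 1/16 = 36 + 1/16 = 577/16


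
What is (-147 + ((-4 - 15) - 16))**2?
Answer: 33124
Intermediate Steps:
(-147 + ((-4 - 15) - 16))**2 = (-147 + (-19 - 16))**2 = (-147 - 35)**2 = (-182)**2 = 33124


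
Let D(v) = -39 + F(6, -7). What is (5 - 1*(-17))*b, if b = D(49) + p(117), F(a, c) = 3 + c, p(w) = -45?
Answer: -1936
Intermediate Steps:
D(v) = -43 (D(v) = -39 + (3 - 7) = -39 - 4 = -43)
b = -88 (b = -43 - 45 = -88)
(5 - 1*(-17))*b = (5 - 1*(-17))*(-88) = (5 + 17)*(-88) = 22*(-88) = -1936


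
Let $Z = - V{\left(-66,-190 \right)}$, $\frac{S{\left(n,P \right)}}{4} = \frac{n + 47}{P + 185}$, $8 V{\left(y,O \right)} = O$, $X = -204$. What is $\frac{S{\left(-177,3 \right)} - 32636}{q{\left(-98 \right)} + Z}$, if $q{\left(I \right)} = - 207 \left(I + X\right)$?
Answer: $- \frac{6136088}{11757097} \approx -0.5219$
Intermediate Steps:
$V{\left(y,O \right)} = \frac{O}{8}$
$S{\left(n,P \right)} = \frac{4 \left(47 + n\right)}{185 + P}$ ($S{\left(n,P \right)} = 4 \frac{n + 47}{P + 185} = 4 \frac{47 + n}{185 + P} = \frac{4 \left(47 + n\right)}{185 + P}$)
$q{\left(I \right)} = 42228 - 207 I$ ($q{\left(I \right)} = - 207 \left(I - 204\right) = - 207 \left(-204 + I\right) = 42228 - 207 I$)
$Z = \frac{95}{4}$ ($Z = - \frac{-190}{8} = \left(-1\right) \left(- \frac{95}{4}\right) = \frac{95}{4} \approx 23.75$)
$\frac{S{\left(-177,3 \right)} - 32636}{q{\left(-98 \right)} + Z} = \frac{\frac{4 \left(47 - 177\right)}{185 + 3} - 32636}{\left(42228 - -20286\right) + \frac{95}{4}} = \frac{4 \cdot \frac{1}{188} \left(-130\right) - 32636}{\left(42228 + 20286\right) + \frac{95}{4}} = \frac{4 \cdot \frac{1}{188} \left(-130\right) - 32636}{62514 + \frac{95}{4}} = \frac{- \frac{130}{47} - 32636}{\frac{250151}{4}} = \left(- \frac{1534022}{47}\right) \frac{4}{250151} = - \frac{6136088}{11757097}$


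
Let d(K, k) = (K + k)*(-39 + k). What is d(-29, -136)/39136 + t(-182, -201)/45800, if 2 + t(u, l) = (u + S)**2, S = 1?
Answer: 325566403/224053600 ≈ 1.4531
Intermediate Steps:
d(K, k) = (-39 + k)*(K + k)
t(u, l) = -2 + (1 + u)**2 (t(u, l) = -2 + (u + 1)**2 = -2 + (1 + u)**2)
d(-29, -136)/39136 + t(-182, -201)/45800 = ((-136)**2 - 39*(-29) - 39*(-136) - 29*(-136))/39136 + (-2 + (1 - 182)**2)/45800 = (18496 + 1131 + 5304 + 3944)*(1/39136) + (-2 + (-181)**2)*(1/45800) = 28875*(1/39136) + (-2 + 32761)*(1/45800) = 28875/39136 + 32759*(1/45800) = 28875/39136 + 32759/45800 = 325566403/224053600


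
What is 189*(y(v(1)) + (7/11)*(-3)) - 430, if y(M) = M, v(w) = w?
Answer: -6620/11 ≈ -601.82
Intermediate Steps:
189*(y(v(1)) + (7/11)*(-3)) - 430 = 189*(1 + (7/11)*(-3)) - 430 = 189*(1 - 21/11) - 430 = 189*(-10/11) - 430 = -1890/11 - 430 = -6620/11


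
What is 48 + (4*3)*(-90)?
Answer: -1032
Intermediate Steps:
48 + (4*3)*(-90) = 48 + 12*(-90) = 48 - 1080 = -1032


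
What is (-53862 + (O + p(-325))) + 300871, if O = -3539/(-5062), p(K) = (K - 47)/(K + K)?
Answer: 406368948057/1645150 ≈ 2.4701e+5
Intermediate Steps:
p(K) = (-47 + K)/(2*K) (p(K) = (-47 + K)/((2*K)) = (-47 + K)*(1/(2*K)) = (-47 + K)/(2*K))
O = 3539/5062 (O = -3539*(-1/5062) = 3539/5062 ≈ 0.69913)
(-53862 + (O + p(-325))) + 300871 = (-53862 + (3539/5062 + (½)*(-47 - 325)/(-325))) + 300871 = (-53862 + (3539/5062 + (½)*(-1/325)*(-372))) + 300871 = (-53862 + (3539/5062 + 186/325)) + 300871 = (-53862 + 2091707/1645150) + 300871 = -88608977593/1645150 + 300871 = 406368948057/1645150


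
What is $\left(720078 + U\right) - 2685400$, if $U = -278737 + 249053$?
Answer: $-1995006$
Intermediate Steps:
$U = -29684$
$\left(720078 + U\right) - 2685400 = \left(720078 - 29684\right) - 2685400 = 690394 - 2685400 = -1995006$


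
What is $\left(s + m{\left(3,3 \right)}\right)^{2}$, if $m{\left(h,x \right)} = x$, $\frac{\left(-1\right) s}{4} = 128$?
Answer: $259081$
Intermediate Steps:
$s = -512$ ($s = \left(-4\right) 128 = -512$)
$\left(s + m{\left(3,3 \right)}\right)^{2} = \left(-512 + 3\right)^{2} = \left(-509\right)^{2} = 259081$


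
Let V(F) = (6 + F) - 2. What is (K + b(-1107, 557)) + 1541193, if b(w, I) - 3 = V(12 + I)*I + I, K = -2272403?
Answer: -411489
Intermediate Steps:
V(F) = 4 + F
b(w, I) = 3 + I + I*(16 + I) (b(w, I) = 3 + ((4 + (12 + I))*I + I) = 3 + ((16 + I)*I + I) = 3 + (I*(16 + I) + I) = 3 + (I + I*(16 + I)) = 3 + I + I*(16 + I))
(K + b(-1107, 557)) + 1541193 = (-2272403 + (3 + 557 + 557*(16 + 557))) + 1541193 = (-2272403 + (3 + 557 + 557*573)) + 1541193 = (-2272403 + (3 + 557 + 319161)) + 1541193 = (-2272403 + 319721) + 1541193 = -1952682 + 1541193 = -411489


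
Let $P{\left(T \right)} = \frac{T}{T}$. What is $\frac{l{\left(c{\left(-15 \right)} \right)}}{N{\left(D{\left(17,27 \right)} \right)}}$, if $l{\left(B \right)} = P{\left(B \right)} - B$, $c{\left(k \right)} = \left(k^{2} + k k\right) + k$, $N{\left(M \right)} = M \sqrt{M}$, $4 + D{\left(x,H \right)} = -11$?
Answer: $- \frac{434 i \sqrt{15}}{225} \approx - 7.4706 i$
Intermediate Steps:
$D{\left(x,H \right)} = -15$ ($D{\left(x,H \right)} = -4 - 11 = -15$)
$N{\left(M \right)} = M^{\frac{3}{2}}$
$P{\left(T \right)} = 1$
$c{\left(k \right)} = k + 2 k^{2}$ ($c{\left(k \right)} = \left(k^{2} + k^{2}\right) + k = 2 k^{2} + k = k + 2 k^{2}$)
$l{\left(B \right)} = 1 - B$
$\frac{l{\left(c{\left(-15 \right)} \right)}}{N{\left(D{\left(17,27 \right)} \right)}} = \frac{1 - - 15 \left(1 + 2 \left(-15\right)\right)}{\left(-15\right)^{\frac{3}{2}}} = \frac{1 - - 15 \left(1 - 30\right)}{\left(-15\right) i \sqrt{15}} = \left(1 - \left(-15\right) \left(-29\right)\right) \frac{i \sqrt{15}}{225} = \left(1 - 435\right) \frac{i \sqrt{15}}{225} = - 434 \frac{i \sqrt{15}}{225} = - \frac{434 i \sqrt{15}}{225}$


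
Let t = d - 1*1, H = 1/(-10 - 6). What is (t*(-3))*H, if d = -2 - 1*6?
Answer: -27/16 ≈ -1.6875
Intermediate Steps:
H = -1/16 (H = 1/(-16) = -1/16 ≈ -0.062500)
d = -8 (d = -2 - 6 = -8)
t = -9 (t = -8 - 1*1 = -8 - 1 = -9)
(t*(-3))*H = -9*(-3)*(-1/16) = 27*(-1/16) = -27/16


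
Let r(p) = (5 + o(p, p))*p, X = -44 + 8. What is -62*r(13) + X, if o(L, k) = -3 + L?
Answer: -12126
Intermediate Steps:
X = -36
r(p) = p*(2 + p) (r(p) = (5 + (-3 + p))*p = (2 + p)*p = p*(2 + p))
-62*r(13) + X = -806*(2 + 13) - 36 = -806*15 - 36 = -62*195 - 36 = -12090 - 36 = -12126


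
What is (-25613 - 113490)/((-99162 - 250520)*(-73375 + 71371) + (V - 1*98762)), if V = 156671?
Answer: -139103/700820637 ≈ -0.00019849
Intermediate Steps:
(-25613 - 113490)/((-99162 - 250520)*(-73375 + 71371) + (V - 1*98762)) = (-25613 - 113490)/((-99162 - 250520)*(-73375 + 71371) + (156671 - 1*98762)) = -139103/(-349682*(-2004) + (156671 - 98762)) = -139103/(700762728 + 57909) = -139103/700820637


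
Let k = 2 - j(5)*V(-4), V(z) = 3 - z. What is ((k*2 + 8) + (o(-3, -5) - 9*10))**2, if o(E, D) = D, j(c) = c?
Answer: 23409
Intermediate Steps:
k = -33 (k = 2 - 5*(3 - 1*(-4)) = 2 - 5*(3 + 4) = 2 - 5*7 = 2 - 1*35 = 2 - 35 = -33)
((k*2 + 8) + (o(-3, -5) - 9*10))**2 = ((-33*2 + 8) + (-5 - 9*10))**2 = ((-66 + 8) + (-5 - 90))**2 = (-58 - 95)**2 = (-153)**2 = 23409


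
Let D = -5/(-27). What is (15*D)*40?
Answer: 1000/9 ≈ 111.11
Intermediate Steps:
D = 5/27 (D = -5*(-1/27) = 5/27 ≈ 0.18519)
(15*D)*40 = (15*(5/27))*40 = (25/9)*40 = 1000/9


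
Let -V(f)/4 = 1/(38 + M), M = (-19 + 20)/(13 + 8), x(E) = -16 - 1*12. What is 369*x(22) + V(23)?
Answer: -8255352/799 ≈ -10332.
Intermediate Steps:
x(E) = -28 (x(E) = -16 - 12 = -28)
M = 1/21 ≈ 0.047619
V(f) = -84/799 (V(f) = -4/(38 + 1/21) = -4/799/21 = -4*21/799 = -84/799)
369*x(22) + V(23) = 369*(-28) - 84/799 = -10332 - 84/799 = -8255352/799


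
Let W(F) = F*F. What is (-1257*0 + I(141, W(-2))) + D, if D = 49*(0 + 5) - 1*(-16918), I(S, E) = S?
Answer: 17304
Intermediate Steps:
W(F) = F²
D = 17163 (D = 49*5 + 16918 = 245 + 16918 = 17163)
(-1257*0 + I(141, W(-2))) + D = (-1257*0 + 141) + 17163 = (0 + 141) + 17163 = 141 + 17163 = 17304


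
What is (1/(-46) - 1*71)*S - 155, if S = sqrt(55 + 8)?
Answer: -155 - 9801*sqrt(7)/46 ≈ -718.72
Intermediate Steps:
S = 3*sqrt(7) (S = sqrt(63) = 3*sqrt(7) ≈ 7.9373)
(1/(-46) - 1*71)*S - 155 = (1/(-46) - 1*71)*(3*sqrt(7)) - 155 = (-1/46 - 71)*(3*sqrt(7)) - 155 = -9801*sqrt(7)/46 - 155 = -155 - 9801*sqrt(7)/46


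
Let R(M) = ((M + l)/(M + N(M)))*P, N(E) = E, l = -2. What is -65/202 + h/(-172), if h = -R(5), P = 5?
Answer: -10877/34744 ≈ -0.31306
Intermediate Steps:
R(M) = 5*(-2 + M)/(2*M) (R(M) = ((M - 2)/(M + M))*5 = ((-2 + M)/((2*M)))*5 = ((-2 + M)*(1/(2*M)))*5 = ((-2 + M)/(2*M))*5 = 5*(-2 + M)/(2*M))
h = -3/2 (h = -(5/2 - 5/5) = -(5/2 - 5*⅕) = -(5/2 - 1) = -1*3/2 = -3/2 ≈ -1.5000)
-65/202 + h/(-172) = -65/202 - 3/2/(-172) = -65*1/202 - 3/2*(-1/172) = -65/202 + 3/344 = -10877/34744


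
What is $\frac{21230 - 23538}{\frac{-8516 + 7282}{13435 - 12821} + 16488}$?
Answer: $- \frac{708556}{5061199} \approx -0.14$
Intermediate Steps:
$\frac{21230 - 23538}{\frac{-8516 + 7282}{13435 - 12821} + 16488} = - \frac{2308}{- \frac{1234}{614} + 16488} = - \frac{2308}{\left(-1234\right) \frac{1}{614} + 16488} = - \frac{2308}{- \frac{617}{307} + 16488} = - \frac{2308}{\frac{5061199}{307}} = \left(-2308\right) \frac{307}{5061199} = - \frac{708556}{5061199}$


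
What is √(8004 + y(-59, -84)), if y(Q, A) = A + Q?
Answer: √7861 ≈ 88.662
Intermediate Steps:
√(8004 + y(-59, -84)) = √(8004 + (-84 - 59)) = √(8004 - 143) = √7861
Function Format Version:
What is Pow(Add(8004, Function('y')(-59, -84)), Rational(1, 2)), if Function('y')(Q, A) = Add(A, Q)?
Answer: Pow(7861, Rational(1, 2)) ≈ 88.662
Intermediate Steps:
Pow(Add(8004, Function('y')(-59, -84)), Rational(1, 2)) = Pow(Add(8004, Add(-84, -59)), Rational(1, 2)) = Pow(Add(8004, -143), Rational(1, 2)) = Pow(7861, Rational(1, 2))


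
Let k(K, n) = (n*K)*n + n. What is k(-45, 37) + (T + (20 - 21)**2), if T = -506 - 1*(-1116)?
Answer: -60957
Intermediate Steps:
T = 610 (T = -506 + 1116 = 610)
k(K, n) = n + K*n**2 (k(K, n) = (K*n)*n + n = K*n**2 + n = n + K*n**2)
k(-45, 37) + (T + (20 - 21)**2) = 37*(1 - 45*37) + (610 + (20 - 21)**2) = 37*(1 - 1665) + (610 + (-1)**2) = 37*(-1664) + (610 + 1) = -61568 + 611 = -60957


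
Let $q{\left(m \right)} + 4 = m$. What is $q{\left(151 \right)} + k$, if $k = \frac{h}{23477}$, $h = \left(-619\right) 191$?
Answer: $\frac{3332890}{23477} \approx 141.96$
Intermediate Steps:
$h = -118229$
$q{\left(m \right)} = -4 + m$
$k = - \frac{118229}{23477} \approx -5.0359$
$q{\left(151 \right)} + k = \left(-4 + 151\right) - \frac{118229}{23477} = 147 - \frac{118229}{23477} = \frac{3332890}{23477}$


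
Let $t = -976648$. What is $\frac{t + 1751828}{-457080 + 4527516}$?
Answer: $\frac{193795}{1017609} \approx 0.19044$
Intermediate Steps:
$\frac{t + 1751828}{-457080 + 4527516} = \frac{-976648 + 1751828}{-457080 + 4527516} = \frac{775180}{4070436} = 775180 \cdot \frac{1}{4070436} = \frac{193795}{1017609}$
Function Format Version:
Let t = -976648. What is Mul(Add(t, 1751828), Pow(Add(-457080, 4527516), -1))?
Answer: Rational(193795, 1017609) ≈ 0.19044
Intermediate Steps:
Mul(Add(t, 1751828), Pow(Add(-457080, 4527516), -1)) = Mul(Add(-976648, 1751828), Pow(Add(-457080, 4527516), -1)) = Mul(775180, Pow(4070436, -1)) = Mul(775180, Rational(1, 4070436)) = Rational(193795, 1017609)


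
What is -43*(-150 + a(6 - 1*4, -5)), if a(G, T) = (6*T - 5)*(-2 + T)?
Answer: -4085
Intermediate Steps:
a(G, T) = (-5 + 6*T)*(-2 + T)
-43*(-150 + a(6 - 1*4, -5)) = -43*(-150 + (10 - 17*(-5) + 6*(-5)**2)) = -43*(-150 + (10 + 85 + 6*25)) = -43*(-150 + (10 + 85 + 150)) = -43*(-150 + 245) = -43*95 = -4085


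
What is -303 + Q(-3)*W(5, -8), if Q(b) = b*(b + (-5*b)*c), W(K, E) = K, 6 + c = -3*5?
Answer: 4467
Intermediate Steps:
c = -21 (c = -6 - 3*5 = -6 - 15 = -21)
Q(b) = 106*b² (Q(b) = b*(b - 5*b*(-21)) = b*(b + 105*b) = b*(106*b) = 106*b²)
-303 + Q(-3)*W(5, -8) = -303 + (106*(-3)²)*5 = -303 + (106*9)*5 = -303 + 954*5 = -303 + 4770 = 4467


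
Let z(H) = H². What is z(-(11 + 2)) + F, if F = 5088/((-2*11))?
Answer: -685/11 ≈ -62.273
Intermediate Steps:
F = -2544/11 (F = 5088/(-22) = 5088*(-1/22) = -2544/11 ≈ -231.27)
z(-(11 + 2)) + F = (-(11 + 2))² - 2544/11 = (-1*13)² - 2544/11 = (-13)² - 2544/11 = 169 - 2544/11 = -685/11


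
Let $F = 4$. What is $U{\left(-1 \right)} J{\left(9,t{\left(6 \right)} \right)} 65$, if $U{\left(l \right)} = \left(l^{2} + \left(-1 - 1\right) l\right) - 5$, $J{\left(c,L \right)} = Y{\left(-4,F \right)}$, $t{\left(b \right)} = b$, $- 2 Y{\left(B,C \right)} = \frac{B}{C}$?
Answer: $-65$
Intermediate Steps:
$Y{\left(B,C \right)} = - \frac{B}{2 C}$ ($Y{\left(B,C \right)} = - \frac{B \frac{1}{C}}{2} = - \frac{B}{2 C}$)
$J{\left(c,L \right)} = \frac{1}{2}$ ($J{\left(c,L \right)} = \left(- \frac{1}{2}\right) \left(-4\right) \frac{1}{4} = \frac{1}{2}$)
$U{\left(l \right)} = -5 + l^{2} - 2 l$ ($U{\left(l \right)} = \left(l^{2} + \left(-1 - 1\right) l\right) - 5 = \left(l^{2} - 2 l\right) - 5 = -5 + l^{2} - 2 l$)
$U{\left(-1 \right)} J{\left(9,t{\left(6 \right)} \right)} 65 = \left(-5 + \left(-1\right)^{2} - -2\right) \frac{1}{2} \cdot 65 = \left(-5 + 1 + 2\right) \frac{1}{2} \cdot 65 = \left(-2\right) \frac{1}{2} \cdot 65 = \left(-1\right) 65 = -65$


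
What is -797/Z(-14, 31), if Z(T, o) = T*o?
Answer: 797/434 ≈ 1.8364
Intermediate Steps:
-797/Z(-14, 31) = -797/((-14*31)) = -797/(-434) = -797*(-1/434) = 797/434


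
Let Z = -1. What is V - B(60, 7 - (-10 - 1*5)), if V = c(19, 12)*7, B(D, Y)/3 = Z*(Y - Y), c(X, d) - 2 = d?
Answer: 98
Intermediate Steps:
c(X, d) = 2 + d
B(D, Y) = 0 (B(D, Y) = 3*(-(Y - Y)) = 3*(-1*0) = 3*0 = 0)
V = 98 (V = (2 + 12)*7 = 14*7 = 98)
V - B(60, 7 - (-10 - 1*5)) = 98 - 1*0 = 98 + 0 = 98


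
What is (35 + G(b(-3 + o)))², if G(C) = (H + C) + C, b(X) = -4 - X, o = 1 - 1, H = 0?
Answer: 1089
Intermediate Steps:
o = 0
G(C) = 2*C (G(C) = (0 + C) + C = C + C = 2*C)
(35 + G(b(-3 + o)))² = (35 + 2*(-4 - (-3 + 0)))² = (35 + 2*(-4 - 1*(-3)))² = (35 + 2*(-4 + 3))² = (35 + 2*(-1))² = (35 - 2)² = 33² = 1089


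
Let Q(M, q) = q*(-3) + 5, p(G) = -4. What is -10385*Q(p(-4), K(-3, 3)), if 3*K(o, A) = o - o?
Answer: -51925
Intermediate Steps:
K(o, A) = 0 (K(o, A) = (o - o)/3 = (⅓)*0 = 0)
Q(M, q) = 5 - 3*q (Q(M, q) = -3*q + 5 = 5 - 3*q)
-10385*Q(p(-4), K(-3, 3)) = -10385*(5 - 3*0) = -10385*(5 + 0) = -10385*5 = -51925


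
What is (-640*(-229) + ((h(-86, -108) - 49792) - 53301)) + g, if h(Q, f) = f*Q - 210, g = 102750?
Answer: 155295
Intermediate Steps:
h(Q, f) = -210 + Q*f (h(Q, f) = Q*f - 210 = -210 + Q*f)
(-640*(-229) + ((h(-86, -108) - 49792) - 53301)) + g = (-640*(-229) + (((-210 - 86*(-108)) - 49792) - 53301)) + 102750 = (146560 + (((-210 + 9288) - 49792) - 53301)) + 102750 = (146560 + ((9078 - 49792) - 53301)) + 102750 = (146560 + (-40714 - 53301)) + 102750 = (146560 - 94015) + 102750 = 52545 + 102750 = 155295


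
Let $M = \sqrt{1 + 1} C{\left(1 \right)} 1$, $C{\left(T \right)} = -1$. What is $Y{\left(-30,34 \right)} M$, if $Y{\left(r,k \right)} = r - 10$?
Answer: $40 \sqrt{2} \approx 56.569$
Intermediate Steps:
$Y{\left(r,k \right)} = -10 + r$
$M = - \sqrt{2}$ ($M = \sqrt{1 + 1} \left(-1\right) 1 = \sqrt{2} \left(-1\right) 1 = - \sqrt{2} \cdot 1 = - \sqrt{2} \approx -1.4142$)
$Y{\left(-30,34 \right)} M = \left(-10 - 30\right) \left(- \sqrt{2}\right) = - 40 \left(- \sqrt{2}\right) = 40 \sqrt{2}$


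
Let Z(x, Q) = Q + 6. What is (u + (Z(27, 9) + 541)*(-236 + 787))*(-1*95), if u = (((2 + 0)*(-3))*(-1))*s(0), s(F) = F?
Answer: -29103820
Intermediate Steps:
Z(x, Q) = 6 + Q
u = 0 (u = (((2 + 0)*(-3))*(-1))*0 = ((2*(-3))*(-1))*0 = -6*(-1)*0 = 6*0 = 0)
(u + (Z(27, 9) + 541)*(-236 + 787))*(-1*95) = (0 + ((6 + 9) + 541)*(-236 + 787))*(-1*95) = (0 + (15 + 541)*551)*(-95) = (0 + 556*551)*(-95) = (0 + 306356)*(-95) = 306356*(-95) = -29103820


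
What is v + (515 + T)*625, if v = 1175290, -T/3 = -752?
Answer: 2907165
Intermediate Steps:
T = 2256 (T = -3*(-752) = 2256)
v + (515 + T)*625 = 1175290 + (515 + 2256)*625 = 1175290 + 2771*625 = 1175290 + 1731875 = 2907165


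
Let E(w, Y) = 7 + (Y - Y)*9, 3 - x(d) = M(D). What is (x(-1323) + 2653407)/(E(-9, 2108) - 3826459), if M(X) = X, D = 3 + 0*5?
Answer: -884469/1275484 ≈ -0.69344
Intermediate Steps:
D = 3 (D = 3 + 0 = 3)
x(d) = 0 (x(d) = 3 - 1*3 = 3 - 3 = 0)
E(w, Y) = 7 (E(w, Y) = 7 + 0*9 = 7 + 0 = 7)
(x(-1323) + 2653407)/(E(-9, 2108) - 3826459) = (0 + 2653407)/(7 - 3826459) = 2653407/(-3826452) = 2653407*(-1/3826452) = -884469/1275484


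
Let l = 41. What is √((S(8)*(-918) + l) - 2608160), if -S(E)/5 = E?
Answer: 3*I*√285711 ≈ 1603.6*I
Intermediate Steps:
S(E) = -5*E
√((S(8)*(-918) + l) - 2608160) = √((-5*8*(-918) + 41) - 2608160) = √((-40*(-918) + 41) - 2608160) = √((36720 + 41) - 2608160) = √(36761 - 2608160) = √(-2571399) = 3*I*√285711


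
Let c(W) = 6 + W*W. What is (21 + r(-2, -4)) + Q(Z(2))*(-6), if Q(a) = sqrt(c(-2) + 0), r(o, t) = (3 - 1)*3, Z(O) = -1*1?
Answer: 27 - 6*sqrt(10) ≈ 8.0263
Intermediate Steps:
Z(O) = -1
c(W) = 6 + W**2
r(o, t) = 6 (r(o, t) = 2*3 = 6)
Q(a) = sqrt(10) (Q(a) = sqrt((6 + (-2)**2) + 0) = sqrt((6 + 4) + 0) = sqrt(10 + 0) = sqrt(10))
(21 + r(-2, -4)) + Q(Z(2))*(-6) = (21 + 6) + sqrt(10)*(-6) = 27 - 6*sqrt(10)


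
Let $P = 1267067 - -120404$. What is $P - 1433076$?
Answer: $-45605$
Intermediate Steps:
$P = 1387471$ ($P = 1267067 + 120404 = 1387471$)
$P - 1433076 = 1387471 - 1433076 = -45605$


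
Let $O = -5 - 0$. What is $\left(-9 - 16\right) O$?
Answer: $125$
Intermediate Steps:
$O = -5$ ($O = -5 + 0 = -5$)
$\left(-9 - 16\right) O = \left(-9 - 16\right) \left(-5\right) = \left(-25\right) \left(-5\right) = 125$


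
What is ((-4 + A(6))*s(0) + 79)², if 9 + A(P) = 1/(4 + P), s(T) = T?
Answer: 6241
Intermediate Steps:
A(P) = -9 + 1/(4 + P)
((-4 + A(6))*s(0) + 79)² = ((-4 + (-35 - 9*6)/(4 + 6))*0 + 79)² = ((-4 + (-35 - 54)/10)*0 + 79)² = ((-4 + (⅒)*(-89))*0 + 79)² = ((-4 - 89/10)*0 + 79)² = (-129/10*0 + 79)² = (0 + 79)² = 79² = 6241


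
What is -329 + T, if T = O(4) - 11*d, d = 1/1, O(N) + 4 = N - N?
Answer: -344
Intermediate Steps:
O(N) = -4 (O(N) = -4 + (N - N) = -4 + 0 = -4)
d = 1 (d = 1*1 = 1)
T = -15 (T = -4 - 11*1 = -4 - 11 = -15)
-329 + T = -329 - 15 = -344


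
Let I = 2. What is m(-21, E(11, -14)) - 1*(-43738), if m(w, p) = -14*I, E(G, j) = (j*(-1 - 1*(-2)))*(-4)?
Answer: 43710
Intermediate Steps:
E(G, j) = -4*j (E(G, j) = (j*(-1 + 2))*(-4) = (j*1)*(-4) = j*(-4) = -4*j)
m(w, p) = -28 (m(w, p) = -14*2 = -28)
m(-21, E(11, -14)) - 1*(-43738) = -28 - 1*(-43738) = -28 + 43738 = 43710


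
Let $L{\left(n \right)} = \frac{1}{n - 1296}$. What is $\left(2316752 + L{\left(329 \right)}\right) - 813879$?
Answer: $\frac{1453278190}{967} \approx 1.5029 \cdot 10^{6}$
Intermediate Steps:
$L{\left(n \right)} = \frac{1}{-1296 + n}$
$\left(2316752 + L{\left(329 \right)}\right) - 813879 = \left(2316752 + \frac{1}{-1296 + 329}\right) - 813879 = \left(2316752 + \frac{1}{-967}\right) - 813879 = \left(2316752 - \frac{1}{967}\right) - 813879 = \frac{2240299183}{967} - 813879 = \frac{1453278190}{967}$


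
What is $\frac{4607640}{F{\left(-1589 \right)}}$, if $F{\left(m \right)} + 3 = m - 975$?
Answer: $- \frac{4607640}{2567} \approx -1795.0$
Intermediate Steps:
$F{\left(m \right)} = -978 + m$ ($F{\left(m \right)} = -3 + \left(m - 975\right) = -3 + \left(-975 + m\right) = -978 + m$)
$\frac{4607640}{F{\left(-1589 \right)}} = \frac{4607640}{-978 - 1589} = \frac{4607640}{-2567} = 4607640 \left(- \frac{1}{2567}\right) = - \frac{4607640}{2567}$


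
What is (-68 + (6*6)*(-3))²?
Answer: 30976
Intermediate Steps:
(-68 + (6*6)*(-3))² = (-68 + 36*(-3))² = (-68 - 108)² = (-176)² = 30976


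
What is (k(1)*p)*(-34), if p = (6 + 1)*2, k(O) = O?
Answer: -476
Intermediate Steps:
p = 14 (p = 7*2 = 14)
(k(1)*p)*(-34) = (1*14)*(-34) = 14*(-34) = -476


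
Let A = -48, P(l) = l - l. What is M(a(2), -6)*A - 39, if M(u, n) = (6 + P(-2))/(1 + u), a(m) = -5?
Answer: 33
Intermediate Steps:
P(l) = 0
M(u, n) = 6/(1 + u) (M(u, n) = (6 + 0)/(1 + u) = 6/(1 + u))
M(a(2), -6)*A - 39 = (6/(1 - 5))*(-48) - 39 = (6/(-4))*(-48) - 39 = (6*(-¼))*(-48) - 39 = -3/2*(-48) - 39 = 72 - 39 = 33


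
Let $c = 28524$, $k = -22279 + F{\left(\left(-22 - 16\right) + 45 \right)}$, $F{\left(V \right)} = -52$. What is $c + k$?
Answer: $6193$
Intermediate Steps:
$k = -22331$ ($k = -22279 - 52 = -22331$)
$c + k = 28524 - 22331 = 6193$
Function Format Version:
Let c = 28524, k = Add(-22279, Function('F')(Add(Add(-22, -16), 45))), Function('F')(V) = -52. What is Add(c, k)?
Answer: 6193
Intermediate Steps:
k = -22331 (k = Add(-22279, -52) = -22331)
Add(c, k) = Add(28524, -22331) = 6193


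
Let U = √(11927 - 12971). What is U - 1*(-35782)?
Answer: 35782 + 6*I*√29 ≈ 35782.0 + 32.311*I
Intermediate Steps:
U = 6*I*√29 (U = √(-1044) = 6*I*√29 ≈ 32.311*I)
U - 1*(-35782) = 6*I*√29 - 1*(-35782) = 6*I*√29 + 35782 = 35782 + 6*I*√29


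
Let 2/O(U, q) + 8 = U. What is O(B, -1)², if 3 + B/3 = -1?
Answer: 1/100 ≈ 0.010000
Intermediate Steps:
B = -12 (B = -9 + 3*(-1) = -9 - 3 = -12)
O(U, q) = 2/(-8 + U)
O(B, -1)² = (2/(-8 - 12))² = (2/(-20))² = (2*(-1/20))² = (-⅒)² = 1/100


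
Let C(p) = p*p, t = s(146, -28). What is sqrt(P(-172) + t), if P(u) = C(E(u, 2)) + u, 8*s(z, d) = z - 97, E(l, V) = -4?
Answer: I*sqrt(2398)/4 ≈ 12.242*I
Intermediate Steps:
s(z, d) = -97/8 + z/8 (s(z, d) = (z - 97)/8 = (-97 + z)/8 = -97/8 + z/8)
t = 49/8 (t = -97/8 + (1/8)*146 = -97/8 + 73/4 = 49/8 ≈ 6.1250)
C(p) = p**2
P(u) = 16 + u (P(u) = (-4)**2 + u = 16 + u)
sqrt(P(-172) + t) = sqrt((16 - 172) + 49/8) = sqrt(-156 + 49/8) = sqrt(-1199/8) = I*sqrt(2398)/4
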